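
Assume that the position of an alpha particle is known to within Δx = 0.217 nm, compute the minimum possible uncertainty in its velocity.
36.569 m/s

Using the Heisenberg uncertainty principle and Δp = mΔv:
ΔxΔp ≥ ℏ/2
Δx(mΔv) ≥ ℏ/2

The minimum uncertainty in velocity is:
Δv_min = ℏ/(2mΔx)
Δv_min = (1.055e-34 J·s) / (2 × 6.645e-27 kg × 2.170e-10 m)
Δv_min = 3.657e+01 m/s = 36.569 m/s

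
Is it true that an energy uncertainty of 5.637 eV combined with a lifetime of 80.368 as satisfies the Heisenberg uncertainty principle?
Yes, it satisfies the uncertainty relation.

Calculate the product ΔEΔt:
ΔE = 5.637 eV = 9.031e-19 J
ΔEΔt = (9.031e-19 J) × (8.037e-17 s)
ΔEΔt = 7.258e-35 J·s

Compare to the minimum allowed value ℏ/2:
ℏ/2 = 5.273e-35 J·s

Since ΔEΔt = 7.258e-35 J·s ≥ 5.273e-35 J·s = ℏ/2,
this satisfies the uncertainty relation.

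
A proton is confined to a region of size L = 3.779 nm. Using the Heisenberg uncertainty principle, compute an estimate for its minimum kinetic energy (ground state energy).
363.246 neV

Using the uncertainty principle to estimate ground state energy:

1. The position uncertainty is approximately the confinement size:
   Δx ≈ L = 3.779e-09 m

2. From ΔxΔp ≥ ℏ/2, the minimum momentum uncertainty is:
   Δp ≈ ℏ/(2L) = 1.395e-26 kg·m/s

3. The kinetic energy is approximately:
   KE ≈ (Δp)²/(2m) = (1.395e-26)²/(2 × 1.673e-27 kg)
   KE ≈ 5.820e-26 J = 363.246 neV

This is an order-of-magnitude estimate of the ground state energy.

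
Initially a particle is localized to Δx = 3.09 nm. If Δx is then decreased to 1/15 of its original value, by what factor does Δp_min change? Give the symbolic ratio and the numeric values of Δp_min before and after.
Original Δp_min = 1.706 × 10^-26 kg·m/s; new Δp'_min = 2.560 × 10^-25 kg·m/s; ratio Δp'_min/Δp_min = 15.

From the uncertainty principle ΔxΔp ≥ ℏ/2, the minimum momentum uncertainty is Δp_min = ℏ/(2Δx).

Original (Δx = 3.09 nm = 3.090e-09 m):
Δp_min = (1.055e-34 J·s)/(2 × 3.090e-09 m) = 1.706e-26 kg·m/s

When Δx → (1/15)Δx:
Δp'_min = ℏ/(2 × (1/15)Δx) = 15 × ℏ/(2Δx) = 15 × Δp_min
Δp'_min = 15 × 1.706e-26 kg·m/s = 2.560e-25 kg·m/s

Since Δp_min ∝ 1/Δx, when Δx is decreased to 1/15 of its original value, Δp_min increases to 15 times its original value.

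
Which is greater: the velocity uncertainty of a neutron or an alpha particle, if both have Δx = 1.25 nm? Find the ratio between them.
The neutron has the larger minimum velocity uncertainty, by a ratio of 4.0.

For both particles, Δp_min = ℏ/(2Δx) = 4.218e-26 kg·m/s (same for both).

The velocity uncertainty is Δv = Δp/m:
- neutron: Δv = 4.218e-26 / 1.675e-27 = 2.518e+01 m/s = 25.185 m/s
- alpha particle: Δv = 4.218e-26 / 6.645e-27 = 6.348e+00 m/s = 6.348 m/s

Ratio: 2.518e+01 / 6.348e+00 = 4.0

The lighter particle has larger velocity uncertainty because Δv ∝ 1/m.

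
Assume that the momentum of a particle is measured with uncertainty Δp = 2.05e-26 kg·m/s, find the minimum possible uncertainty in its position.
2.572 nm

Using the Heisenberg uncertainty principle:
ΔxΔp ≥ ℏ/2

The minimum uncertainty in position is:
Δx_min = ℏ/(2Δp)
Δx_min = (1.055e-34 J·s) / (2 × 2.050e-26 kg·m/s)
Δx_min = 2.572e-09 m = 2.572 nm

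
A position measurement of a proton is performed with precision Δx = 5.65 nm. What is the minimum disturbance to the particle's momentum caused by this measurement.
9.332 × 10^-27 kg·m/s

The uncertainty principle implies that measuring position disturbs momentum:
ΔxΔp ≥ ℏ/2

When we measure position with precision Δx, we necessarily introduce a momentum uncertainty:
Δp ≥ ℏ/(2Δx)
Δp_min = (1.055e-34 J·s) / (2 × 5.650e-09 m)
Δp_min = 9.332e-27 kg·m/s

The more precisely we measure position, the greater the momentum disturbance.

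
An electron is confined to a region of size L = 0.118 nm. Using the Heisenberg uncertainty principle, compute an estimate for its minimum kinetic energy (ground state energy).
684.067 meV

Using the uncertainty principle to estimate ground state energy:

1. The position uncertainty is approximately the confinement size:
   Δx ≈ L = 1.180e-10 m

2. From ΔxΔp ≥ ℏ/2, the minimum momentum uncertainty is:
   Δp ≈ ℏ/(2L) = 4.469e-25 kg·m/s

3. The kinetic energy is approximately:
   KE ≈ (Δp)²/(2m) = (4.469e-25)²/(2 × 9.109e-31 kg)
   KE ≈ 1.096e-19 J = 684.067 meV

This is an order-of-magnitude estimate of the ground state energy.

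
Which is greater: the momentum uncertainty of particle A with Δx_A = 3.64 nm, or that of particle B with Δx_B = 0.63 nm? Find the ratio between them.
Particle B has the larger minimum momentum uncertainty, by a factor of 5.78.

For each particle, the minimum momentum uncertainty is Δp_min = ℏ/(2Δx):

Particle A: Δp_A = ℏ/(2×3.640e-09 m) = 1.449e-26 kg·m/s
Particle B: Δp_B = ℏ/(2×6.300e-10 m) = 8.370e-26 kg·m/s

Ratio: Δp_B/Δp_A = 5.78

Since Δp_min ∝ 1/Δx, the particle with smaller position uncertainty (B) has larger momentum uncertainty.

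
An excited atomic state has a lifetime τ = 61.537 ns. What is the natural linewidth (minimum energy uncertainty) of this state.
5.348 neV

Using the energy-time uncertainty principle:
ΔEΔt ≥ ℏ/2

The lifetime τ represents the time uncertainty Δt.
The natural linewidth (minimum energy uncertainty) is:

ΔE = ℏ/(2τ)
ΔE = (1.055e-34 J·s) / (2 × 6.154e-08 s)
ΔE = 8.569e-28 J = 5.348 neV

This natural linewidth limits the precision of spectroscopic measurements.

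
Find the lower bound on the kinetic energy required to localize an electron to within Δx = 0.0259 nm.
14.199 eV

Localizing a particle requires giving it sufficient momentum uncertainty:

1. From uncertainty principle: Δp ≥ ℏ/(2Δx)
   Δp_min = (1.055e-34 J·s) / (2 × 2.590e-11 m)
   Δp_min = 2.036e-24 kg·m/s

2. This momentum uncertainty corresponds to kinetic energy:
   KE ≈ (Δp)²/(2m) = (2.036e-24)²/(2 × 9.109e-31 kg)
   KE = 2.275e-18 J = 14.199 eV

Tighter localization requires more energy.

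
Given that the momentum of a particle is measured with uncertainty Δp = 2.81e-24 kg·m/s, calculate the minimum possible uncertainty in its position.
18.765 pm

Using the Heisenberg uncertainty principle:
ΔxΔp ≥ ℏ/2

The minimum uncertainty in position is:
Δx_min = ℏ/(2Δp)
Δx_min = (1.055e-34 J·s) / (2 × 2.810e-24 kg·m/s)
Δx_min = 1.876e-11 m = 18.765 pm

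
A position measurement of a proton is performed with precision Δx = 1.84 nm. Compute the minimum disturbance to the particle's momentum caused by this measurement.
2.866 × 10^-26 kg·m/s

The uncertainty principle implies that measuring position disturbs momentum:
ΔxΔp ≥ ℏ/2

When we measure position with precision Δx, we necessarily introduce a momentum uncertainty:
Δp ≥ ℏ/(2Δx)
Δp_min = (1.055e-34 J·s) / (2 × 1.840e-09 m)
Δp_min = 2.866e-26 kg·m/s

The more precisely we measure position, the greater the momentum disturbance.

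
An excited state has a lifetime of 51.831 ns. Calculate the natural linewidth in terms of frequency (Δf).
1.535 MHz

Using the energy-time uncertainty principle and E = hf:
ΔEΔt ≥ ℏ/2
hΔf·Δt ≥ ℏ/2

The minimum frequency uncertainty is:
Δf = ℏ/(2hτ) = 1/(4πτ)
Δf = 1/(4π × 5.183e-08 s)
Δf = 1.535e+06 Hz = 1.535 MHz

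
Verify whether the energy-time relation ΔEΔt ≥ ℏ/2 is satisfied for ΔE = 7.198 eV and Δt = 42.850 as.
No, it violates the uncertainty relation.

Calculate the product ΔEΔt:
ΔE = 7.198 eV = 1.153e-18 J
ΔEΔt = (1.153e-18 J) × (4.285e-17 s)
ΔEΔt = 4.942e-35 J·s

Compare to the minimum allowed value ℏ/2:
ℏ/2 = 5.273e-35 J·s

Since ΔEΔt = 4.942e-35 J·s < 5.273e-35 J·s = ℏ/2,
this violates the uncertainty relation.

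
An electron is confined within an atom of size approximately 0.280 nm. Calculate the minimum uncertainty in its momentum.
1.883 × 10^-25 kg·m/s

Using the Heisenberg uncertainty principle:
ΔxΔp ≥ ℏ/2

With Δx ≈ L = 2.800e-10 m (the confinement size):
Δp_min = ℏ/(2Δx)
Δp_min = (1.055e-34 J·s) / (2 × 2.800e-10 m)
Δp_min = 1.883e-25 kg·m/s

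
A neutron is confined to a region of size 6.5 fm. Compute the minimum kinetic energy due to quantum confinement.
122.611 keV

Using the uncertainty principle:

1. Position uncertainty: Δx ≈ 6.500e-15 m
2. Minimum momentum uncertainty: Δp = ℏ/(2Δx) = 8.112e-21 kg·m/s
3. Minimum kinetic energy:
   KE = (Δp)²/(2m) = (8.112e-21)²/(2 × 1.675e-27 kg)
   KE = 1.964e-14 J = 122.611 keV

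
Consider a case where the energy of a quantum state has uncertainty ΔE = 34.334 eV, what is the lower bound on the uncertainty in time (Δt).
9.585 as

Using the energy-time uncertainty principle:
ΔEΔt ≥ ℏ/2

The minimum uncertainty in time is:
Δt_min = ℏ/(2ΔE)
Δt_min = (1.055e-34 J·s) / (2 × 5.501e-18 J)
Δt_min = 9.585e-18 s = 9.585 as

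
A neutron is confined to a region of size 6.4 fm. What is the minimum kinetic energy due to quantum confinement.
126.472 keV

Using the uncertainty principle:

1. Position uncertainty: Δx ≈ 6.400e-15 m
2. Minimum momentum uncertainty: Δp = ℏ/(2Δx) = 8.239e-21 kg·m/s
3. Minimum kinetic energy:
   KE = (Δp)²/(2m) = (8.239e-21)²/(2 × 1.675e-27 kg)
   KE = 2.026e-14 J = 126.472 keV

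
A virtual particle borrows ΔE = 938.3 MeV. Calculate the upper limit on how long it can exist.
3.507 × 10^-25 s

Using the energy-time uncertainty principle:
ΔEΔt ≥ ℏ/2

For a virtual particle borrowing energy ΔE, the maximum lifetime is:
Δt_max = ℏ/(2ΔE)

Converting energy:
ΔE = 938.3 MeV = 1.503e-10 J

Δt_max = (1.055e-34 J·s) / (2 × 1.503e-10 J)
Δt_max = 3.507e-25 s = 3.507 × 10^-25 s

Virtual particles with higher borrowed energy exist for shorter times.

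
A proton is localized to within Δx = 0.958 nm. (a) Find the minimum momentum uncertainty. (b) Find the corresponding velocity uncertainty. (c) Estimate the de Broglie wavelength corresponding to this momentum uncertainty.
(a) Δp_min = 5.504 × 10^-26 kg·m/s
(b) Δv_min = 32.907 m/s
(c) λ_dB = 12.039 nm

Step-by-step:

(a) From the uncertainty principle:
Δp_min = ℏ/(2Δx) = (1.055e-34 J·s)/(2 × 9.580e-10 m) = 5.504e-26 kg·m/s

(b) The velocity uncertainty:
Δv = Δp/m = (5.504e-26 kg·m/s)/(1.673e-27 kg) = 3.291e+01 m/s = 32.907 m/s

(c) The de Broglie wavelength for this momentum:
λ = h/p = (6.626e-34 J·s)/(5.504e-26 kg·m/s) = 1.204e-08 m = 12.039 nm

Note: The de Broglie wavelength is comparable to the localization size, as expected from wave-particle duality.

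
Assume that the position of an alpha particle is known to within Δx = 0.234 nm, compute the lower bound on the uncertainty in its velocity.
33.912 m/s

Using the Heisenberg uncertainty principle and Δp = mΔv:
ΔxΔp ≥ ℏ/2
Δx(mΔv) ≥ ℏ/2

The minimum uncertainty in velocity is:
Δv_min = ℏ/(2mΔx)
Δv_min = (1.055e-34 J·s) / (2 × 6.645e-27 kg × 2.340e-10 m)
Δv_min = 3.391e+01 m/s = 33.912 m/s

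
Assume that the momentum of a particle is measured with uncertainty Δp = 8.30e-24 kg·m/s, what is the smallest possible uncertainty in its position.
6.353 pm

Using the Heisenberg uncertainty principle:
ΔxΔp ≥ ℏ/2

The minimum uncertainty in position is:
Δx_min = ℏ/(2Δp)
Δx_min = (1.055e-34 J·s) / (2 × 8.300e-24 kg·m/s)
Δx_min = 6.353e-12 m = 6.353 pm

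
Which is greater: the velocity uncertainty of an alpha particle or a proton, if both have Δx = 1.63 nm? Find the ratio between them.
The proton has the larger minimum velocity uncertainty, by a ratio of 4.0.

For both particles, Δp_min = ℏ/(2Δx) = 3.235e-26 kg·m/s (same for both).

The velocity uncertainty is Δv = Δp/m:
- alpha particle: Δv = 3.235e-26 / 6.645e-27 = 4.868e+00 m/s = 4.868 m/s
- proton: Δv = 3.235e-26 / 1.673e-27 = 1.934e+01 m/s = 19.340 m/s

Ratio: 1.934e+01 / 4.868e+00 = 4.0

The lighter particle has larger velocity uncertainty because Δv ∝ 1/m.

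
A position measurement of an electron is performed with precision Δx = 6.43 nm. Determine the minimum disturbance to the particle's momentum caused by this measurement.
8.200 × 10^-27 kg·m/s

The uncertainty principle implies that measuring position disturbs momentum:
ΔxΔp ≥ ℏ/2

When we measure position with precision Δx, we necessarily introduce a momentum uncertainty:
Δp ≥ ℏ/(2Δx)
Δp_min = (1.055e-34 J·s) / (2 × 6.430e-09 m)
Δp_min = 8.200e-27 kg·m/s

The more precisely we measure position, the greater the momentum disturbance.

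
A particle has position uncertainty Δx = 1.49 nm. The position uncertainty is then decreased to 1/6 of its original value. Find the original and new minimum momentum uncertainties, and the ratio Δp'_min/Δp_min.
Original Δp_min = 3.539 × 10^-26 kg·m/s; new Δp'_min = 2.123 × 10^-25 kg·m/s; ratio Δp'_min/Δp_min = 6.

From the uncertainty principle ΔxΔp ≥ ℏ/2, the minimum momentum uncertainty is Δp_min = ℏ/(2Δx).

Original (Δx = 1.49 nm = 1.490e-09 m):
Δp_min = (1.055e-34 J·s)/(2 × 1.490e-09 m) = 3.539e-26 kg·m/s

When Δx → (1/6)Δx:
Δp'_min = ℏ/(2 × (1/6)Δx) = 6 × ℏ/(2Δx) = 6 × Δp_min
Δp'_min = 6 × 3.539e-26 kg·m/s = 2.123e-25 kg·m/s

Since Δp_min ∝ 1/Δx, when Δx is decreased to 1/6 of its original value, Δp_min increases to 6 times its original value.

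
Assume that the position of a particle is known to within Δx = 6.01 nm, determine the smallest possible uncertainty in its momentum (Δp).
8.773 × 10^-27 kg·m/s

Using the Heisenberg uncertainty principle:
ΔxΔp ≥ ℏ/2

The minimum uncertainty in momentum is:
Δp_min = ℏ/(2Δx)
Δp_min = (1.055e-34 J·s) / (2 × 6.010e-09 m)
Δp_min = 8.773e-27 kg·m/s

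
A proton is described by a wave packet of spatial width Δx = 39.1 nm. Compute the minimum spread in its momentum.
1.349 × 10^-27 kg·m/s

For a wave packet, the spatial width Δx and momentum spread Δp are related by the uncertainty principle:
ΔxΔp ≥ ℏ/2

The minimum momentum spread is:
Δp_min = ℏ/(2Δx)
Δp_min = (1.055e-34 J·s) / (2 × 3.910e-08 m)
Δp_min = 1.349e-27 kg·m/s

A wave packet cannot have both a well-defined position and well-defined momentum.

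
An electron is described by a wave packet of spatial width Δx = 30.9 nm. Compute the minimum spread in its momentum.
1.706 × 10^-27 kg·m/s

For a wave packet, the spatial width Δx and momentum spread Δp are related by the uncertainty principle:
ΔxΔp ≥ ℏ/2

The minimum momentum spread is:
Δp_min = ℏ/(2Δx)
Δp_min = (1.055e-34 J·s) / (2 × 3.090e-08 m)
Δp_min = 1.706e-27 kg·m/s

A wave packet cannot have both a well-defined position and well-defined momentum.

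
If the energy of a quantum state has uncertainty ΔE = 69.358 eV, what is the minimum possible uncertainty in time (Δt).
4.745 as

Using the energy-time uncertainty principle:
ΔEΔt ≥ ℏ/2

The minimum uncertainty in time is:
Δt_min = ℏ/(2ΔE)
Δt_min = (1.055e-34 J·s) / (2 × 1.111e-17 J)
Δt_min = 4.745e-18 s = 4.745 as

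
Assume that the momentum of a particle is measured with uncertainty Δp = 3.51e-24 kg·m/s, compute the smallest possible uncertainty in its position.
15.022 pm

Using the Heisenberg uncertainty principle:
ΔxΔp ≥ ℏ/2

The minimum uncertainty in position is:
Δx_min = ℏ/(2Δp)
Δx_min = (1.055e-34 J·s) / (2 × 3.510e-24 kg·m/s)
Δx_min = 1.502e-11 m = 15.022 pm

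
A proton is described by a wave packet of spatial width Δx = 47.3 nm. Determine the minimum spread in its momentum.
1.115 × 10^-27 kg·m/s

For a wave packet, the spatial width Δx and momentum spread Δp are related by the uncertainty principle:
ΔxΔp ≥ ℏ/2

The minimum momentum spread is:
Δp_min = ℏ/(2Δx)
Δp_min = (1.055e-34 J·s) / (2 × 4.730e-08 m)
Δp_min = 1.115e-27 kg·m/s

A wave packet cannot have both a well-defined position and well-defined momentum.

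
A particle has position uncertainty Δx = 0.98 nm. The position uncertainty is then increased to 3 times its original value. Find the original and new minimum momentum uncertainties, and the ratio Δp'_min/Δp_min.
Original Δp_min = 5.380 × 10^-26 kg·m/s; new Δp'_min = 1.793 × 10^-26 kg·m/s; ratio Δp'_min/Δp_min = 1/3.

From the uncertainty principle ΔxΔp ≥ ℏ/2, the minimum momentum uncertainty is Δp_min = ℏ/(2Δx).

Original (Δx = 0.98 nm = 9.800e-10 m):
Δp_min = (1.055e-34 J·s)/(2 × 9.800e-10 m) = 5.380e-26 kg·m/s

When Δx → 3Δx:
Δp'_min = ℏ/(2 × 3Δx) = (1/3) × ℏ/(2Δx) = (1/3) × Δp_min
Δp'_min = 1/3 × 5.380e-26 kg·m/s = 1.793e-26 kg·m/s

Since Δp_min ∝ 1/Δx, when Δx is increased to 3 times its original value, Δp_min decreases to 1/3 of its original value.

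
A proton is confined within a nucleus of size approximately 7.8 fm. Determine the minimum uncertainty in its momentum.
6.760 × 10^-21 kg·m/s

Using the Heisenberg uncertainty principle:
ΔxΔp ≥ ℏ/2

With Δx ≈ L = 7.800e-15 m (the confinement size):
Δp_min = ℏ/(2Δx)
Δp_min = (1.055e-34 J·s) / (2 × 7.800e-15 m)
Δp_min = 6.760e-21 kg·m/s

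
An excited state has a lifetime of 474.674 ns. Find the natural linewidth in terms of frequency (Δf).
167.647 kHz

Using the energy-time uncertainty principle and E = hf:
ΔEΔt ≥ ℏ/2
hΔf·Δt ≥ ℏ/2

The minimum frequency uncertainty is:
Δf = ℏ/(2hτ) = 1/(4πτ)
Δf = 1/(4π × 4.747e-07 s)
Δf = 1.676e+05 Hz = 167.647 kHz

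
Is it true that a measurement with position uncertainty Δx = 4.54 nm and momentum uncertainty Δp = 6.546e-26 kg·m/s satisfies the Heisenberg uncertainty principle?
Yes, it satisfies the uncertainty principle.

Calculate the product ΔxΔp:
ΔxΔp = (4.540e-09 m) × (6.546e-26 kg·m/s)
ΔxΔp = 2.972e-34 J·s

Compare to the minimum allowed value ℏ/2:
ℏ/2 = 5.273e-35 J·s

Since ΔxΔp = 2.972e-34 J·s ≥ 5.273e-35 J·s = ℏ/2,
the measurement satisfies the uncertainty principle.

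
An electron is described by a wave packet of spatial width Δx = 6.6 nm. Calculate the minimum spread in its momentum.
7.989 × 10^-27 kg·m/s

For a wave packet, the spatial width Δx and momentum spread Δp are related by the uncertainty principle:
ΔxΔp ≥ ℏ/2

The minimum momentum spread is:
Δp_min = ℏ/(2Δx)
Δp_min = (1.055e-34 J·s) / (2 × 6.600e-09 m)
Δp_min = 7.989e-27 kg·m/s

A wave packet cannot have both a well-defined position and well-defined momentum.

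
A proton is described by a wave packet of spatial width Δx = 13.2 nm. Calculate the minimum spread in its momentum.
3.995 × 10^-27 kg·m/s

For a wave packet, the spatial width Δx and momentum spread Δp are related by the uncertainty principle:
ΔxΔp ≥ ℏ/2

The minimum momentum spread is:
Δp_min = ℏ/(2Δx)
Δp_min = (1.055e-34 J·s) / (2 × 1.320e-08 m)
Δp_min = 3.995e-27 kg·m/s

A wave packet cannot have both a well-defined position and well-defined momentum.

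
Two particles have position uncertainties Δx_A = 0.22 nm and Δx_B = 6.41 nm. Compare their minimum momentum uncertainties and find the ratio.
Particle A has the larger minimum momentum uncertainty, by a factor of 29.14.

For each particle, the minimum momentum uncertainty is Δp_min = ℏ/(2Δx):

Particle A: Δp_A = ℏ/(2×2.200e-10 m) = 2.397e-25 kg·m/s
Particle B: Δp_B = ℏ/(2×6.410e-09 m) = 8.226e-27 kg·m/s

Ratio: Δp_A/Δp_B = 29.14

Since Δp_min ∝ 1/Δx, the particle with smaller position uncertainty (A) has larger momentum uncertainty.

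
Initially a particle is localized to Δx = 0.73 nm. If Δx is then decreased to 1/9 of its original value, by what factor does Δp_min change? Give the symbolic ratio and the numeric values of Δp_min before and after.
Original Δp_min = 7.223 × 10^-26 kg·m/s; new Δp'_min = 6.501 × 10^-25 kg·m/s; ratio Δp'_min/Δp_min = 9.

From the uncertainty principle ΔxΔp ≥ ℏ/2, the minimum momentum uncertainty is Δp_min = ℏ/(2Δx).

Original (Δx = 0.73 nm = 7.300e-10 m):
Δp_min = (1.055e-34 J·s)/(2 × 7.300e-10 m) = 7.223e-26 kg·m/s

When Δx → (1/9)Δx:
Δp'_min = ℏ/(2 × (1/9)Δx) = 9 × ℏ/(2Δx) = 9 × Δp_min
Δp'_min = 9 × 7.223e-26 kg·m/s = 6.501e-25 kg·m/s

Since Δp_min ∝ 1/Δx, when Δx is decreased to 1/9 of its original value, Δp_min increases to 9 times its original value.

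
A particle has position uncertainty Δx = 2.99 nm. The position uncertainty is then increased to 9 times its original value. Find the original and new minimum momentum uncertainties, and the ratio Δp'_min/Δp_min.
Original Δp_min = 1.763 × 10^-26 kg·m/s; new Δp'_min = 1.959 × 10^-27 kg·m/s; ratio Δp'_min/Δp_min = 1/9.

From the uncertainty principle ΔxΔp ≥ ℏ/2, the minimum momentum uncertainty is Δp_min = ℏ/(2Δx).

Original (Δx = 2.99 nm = 2.990e-09 m):
Δp_min = (1.055e-34 J·s)/(2 × 2.990e-09 m) = 1.763e-26 kg·m/s

When Δx → 9Δx:
Δp'_min = ℏ/(2 × 9Δx) = (1/9) × ℏ/(2Δx) = (1/9) × Δp_min
Δp'_min = 1/9 × 1.763e-26 kg·m/s = 1.959e-27 kg·m/s

Since Δp_min ∝ 1/Δx, when Δx is increased to 9 times its original value, Δp_min decreases to 1/9 of its original value.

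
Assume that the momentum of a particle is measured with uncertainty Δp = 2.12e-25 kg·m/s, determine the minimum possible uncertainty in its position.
248.720 pm

Using the Heisenberg uncertainty principle:
ΔxΔp ≥ ℏ/2

The minimum uncertainty in position is:
Δx_min = ℏ/(2Δp)
Δx_min = (1.055e-34 J·s) / (2 × 2.120e-25 kg·m/s)
Δx_min = 2.487e-10 m = 248.720 pm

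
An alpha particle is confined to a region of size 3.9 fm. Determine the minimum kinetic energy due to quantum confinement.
85.852 keV

Using the uncertainty principle:

1. Position uncertainty: Δx ≈ 3.900e-15 m
2. Minimum momentum uncertainty: Δp = ℏ/(2Δx) = 1.352e-20 kg·m/s
3. Minimum kinetic energy:
   KE = (Δp)²/(2m) = (1.352e-20)²/(2 × 6.645e-27 kg)
   KE = 1.375e-14 J = 85.852 keV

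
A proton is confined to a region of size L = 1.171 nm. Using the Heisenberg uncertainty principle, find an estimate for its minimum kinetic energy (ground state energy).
3.783 μeV

Using the uncertainty principle to estimate ground state energy:

1. The position uncertainty is approximately the confinement size:
   Δx ≈ L = 1.171e-09 m

2. From ΔxΔp ≥ ℏ/2, the minimum momentum uncertainty is:
   Δp ≈ ℏ/(2L) = 4.503e-26 kg·m/s

3. The kinetic energy is approximately:
   KE ≈ (Δp)²/(2m) = (4.503e-26)²/(2 × 1.673e-27 kg)
   KE ≈ 6.061e-25 J = 3.783 μeV

This is an order-of-magnitude estimate of the ground state energy.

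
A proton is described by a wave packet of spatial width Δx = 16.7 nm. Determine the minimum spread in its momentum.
3.157 × 10^-27 kg·m/s

For a wave packet, the spatial width Δx and momentum spread Δp are related by the uncertainty principle:
ΔxΔp ≥ ℏ/2

The minimum momentum spread is:
Δp_min = ℏ/(2Δx)
Δp_min = (1.055e-34 J·s) / (2 × 1.670e-08 m)
Δp_min = 3.157e-27 kg·m/s

A wave packet cannot have both a well-defined position and well-defined momentum.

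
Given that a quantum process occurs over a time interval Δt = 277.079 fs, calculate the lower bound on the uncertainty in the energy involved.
1.188 meV

Using the energy-time uncertainty principle:
ΔEΔt ≥ ℏ/2

The minimum uncertainty in energy is:
ΔE_min = ℏ/(2Δt)
ΔE_min = (1.055e-34 J·s) / (2 × 2.771e-13 s)
ΔE_min = 1.903e-22 J = 1.188 meV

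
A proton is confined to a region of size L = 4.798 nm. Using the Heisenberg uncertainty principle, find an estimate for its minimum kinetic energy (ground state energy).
225.338 neV

Using the uncertainty principle to estimate ground state energy:

1. The position uncertainty is approximately the confinement size:
   Δx ≈ L = 4.798e-09 m

2. From ΔxΔp ≥ ℏ/2, the minimum momentum uncertainty is:
   Δp ≈ ℏ/(2L) = 1.099e-26 kg·m/s

3. The kinetic energy is approximately:
   KE ≈ (Δp)²/(2m) = (1.099e-26)²/(2 × 1.673e-27 kg)
   KE ≈ 3.610e-26 J = 225.338 neV

This is an order-of-magnitude estimate of the ground state energy.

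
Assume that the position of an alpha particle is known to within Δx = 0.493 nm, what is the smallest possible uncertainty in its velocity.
16.096 m/s

Using the Heisenberg uncertainty principle and Δp = mΔv:
ΔxΔp ≥ ℏ/2
Δx(mΔv) ≥ ℏ/2

The minimum uncertainty in velocity is:
Δv_min = ℏ/(2mΔx)
Δv_min = (1.055e-34 J·s) / (2 × 6.645e-27 kg × 4.930e-10 m)
Δv_min = 1.610e+01 m/s = 16.096 m/s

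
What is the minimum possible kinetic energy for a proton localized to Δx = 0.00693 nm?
108.016 meV

Localizing a particle requires giving it sufficient momentum uncertainty:

1. From uncertainty principle: Δp ≥ ℏ/(2Δx)
   Δp_min = (1.055e-34 J·s) / (2 × 6.930e-12 m)
   Δp_min = 7.609e-24 kg·m/s

2. This momentum uncertainty corresponds to kinetic energy:
   KE ≈ (Δp)²/(2m) = (7.609e-24)²/(2 × 1.673e-27 kg)
   KE = 1.731e-20 J = 108.016 meV

Tighter localization requires more energy.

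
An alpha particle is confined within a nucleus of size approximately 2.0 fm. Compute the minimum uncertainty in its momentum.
2.636 × 10^-20 kg·m/s

Using the Heisenberg uncertainty principle:
ΔxΔp ≥ ℏ/2

With Δx ≈ L = 2.000e-15 m (the confinement size):
Δp_min = ℏ/(2Δx)
Δp_min = (1.055e-34 J·s) / (2 × 2.000e-15 m)
Δp_min = 2.636e-20 kg·m/s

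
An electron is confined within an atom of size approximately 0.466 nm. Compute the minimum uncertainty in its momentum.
1.132 × 10^-25 kg·m/s

Using the Heisenberg uncertainty principle:
ΔxΔp ≥ ℏ/2

With Δx ≈ L = 4.660e-10 m (the confinement size):
Δp_min = ℏ/(2Δx)
Δp_min = (1.055e-34 J·s) / (2 × 4.660e-10 m)
Δp_min = 1.132e-25 kg·m/s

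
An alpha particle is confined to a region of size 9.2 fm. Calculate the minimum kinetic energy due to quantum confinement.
15.428 keV

Using the uncertainty principle:

1. Position uncertainty: Δx ≈ 9.200e-15 m
2. Minimum momentum uncertainty: Δp = ℏ/(2Δx) = 5.731e-21 kg·m/s
3. Minimum kinetic energy:
   KE = (Δp)²/(2m) = (5.731e-21)²/(2 × 6.645e-27 kg)
   KE = 2.472e-15 J = 15.428 keV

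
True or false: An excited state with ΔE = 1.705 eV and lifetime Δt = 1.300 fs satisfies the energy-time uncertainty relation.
Yes, it satisfies the uncertainty relation.

Calculate the product ΔEΔt:
ΔE = 1.705 eV = 2.732e-19 J
ΔEΔt = (2.732e-19 J) × (1.300e-15 s)
ΔEΔt = 3.551e-34 J·s

Compare to the minimum allowed value ℏ/2:
ℏ/2 = 5.273e-35 J·s

Since ΔEΔt = 3.551e-34 J·s ≥ 5.273e-35 J·s = ℏ/2,
this satisfies the uncertainty relation.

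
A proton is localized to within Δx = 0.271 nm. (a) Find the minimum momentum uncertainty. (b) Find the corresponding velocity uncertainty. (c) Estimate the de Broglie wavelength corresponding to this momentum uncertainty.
(a) Δp_min = 1.946 × 10^-25 kg·m/s
(b) Δv_min = 116.327 m/s
(c) λ_dB = 3.405 nm

Step-by-step:

(a) From the uncertainty principle:
Δp_min = ℏ/(2Δx) = (1.055e-34 J·s)/(2 × 2.710e-10 m) = 1.946e-25 kg·m/s

(b) The velocity uncertainty:
Δv = Δp/m = (1.946e-25 kg·m/s)/(1.673e-27 kg) = 1.163e+02 m/s = 116.327 m/s

(c) The de Broglie wavelength for this momentum:
λ = h/p = (6.626e-34 J·s)/(1.946e-25 kg·m/s) = 3.405e-09 m = 3.405 nm

Note: The de Broglie wavelength is comparable to the localization size, as expected from wave-particle duality.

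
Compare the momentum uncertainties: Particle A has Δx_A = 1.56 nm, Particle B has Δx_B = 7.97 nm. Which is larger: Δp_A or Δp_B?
Particle A has the larger minimum momentum uncertainty, by a factor of 5.11.

For each particle, the minimum momentum uncertainty is Δp_min = ℏ/(2Δx):

Particle A: Δp_A = ℏ/(2×1.560e-09 m) = 3.380e-26 kg·m/s
Particle B: Δp_B = ℏ/(2×7.970e-09 m) = 6.616e-27 kg·m/s

Ratio: Δp_A/Δp_B = 5.11

Since Δp_min ∝ 1/Δx, the particle with smaller position uncertainty (A) has larger momentum uncertainty.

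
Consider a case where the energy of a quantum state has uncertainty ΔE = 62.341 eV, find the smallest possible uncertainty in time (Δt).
5.279 as

Using the energy-time uncertainty principle:
ΔEΔt ≥ ℏ/2

The minimum uncertainty in time is:
Δt_min = ℏ/(2ΔE)
Δt_min = (1.055e-34 J·s) / (2 × 9.988e-18 J)
Δt_min = 5.279e-18 s = 5.279 as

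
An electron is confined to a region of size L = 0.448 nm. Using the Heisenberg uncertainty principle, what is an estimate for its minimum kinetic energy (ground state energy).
47.458 meV

Using the uncertainty principle to estimate ground state energy:

1. The position uncertainty is approximately the confinement size:
   Δx ≈ L = 4.480e-10 m

2. From ΔxΔp ≥ ℏ/2, the minimum momentum uncertainty is:
   Δp ≈ ℏ/(2L) = 1.177e-25 kg·m/s

3. The kinetic energy is approximately:
   KE ≈ (Δp)²/(2m) = (1.177e-25)²/(2 × 9.109e-31 kg)
   KE ≈ 7.604e-21 J = 47.458 meV

This is an order-of-magnitude estimate of the ground state energy.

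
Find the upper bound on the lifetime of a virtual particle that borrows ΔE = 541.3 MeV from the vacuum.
6.080 × 10^-25 s

Using the energy-time uncertainty principle:
ΔEΔt ≥ ℏ/2

For a virtual particle borrowing energy ΔE, the maximum lifetime is:
Δt_max = ℏ/(2ΔE)

Converting energy:
ΔE = 541.3 MeV = 8.673e-11 J

Δt_max = (1.055e-34 J·s) / (2 × 8.673e-11 J)
Δt_max = 6.080e-25 s = 6.080 × 10^-25 s

Virtual particles with higher borrowed energy exist for shorter times.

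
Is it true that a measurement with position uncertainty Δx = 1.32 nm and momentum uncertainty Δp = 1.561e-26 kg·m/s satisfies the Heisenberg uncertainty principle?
No, it violates the uncertainty principle (impossible measurement).

Calculate the product ΔxΔp:
ΔxΔp = (1.320e-09 m) × (1.561e-26 kg·m/s)
ΔxΔp = 2.061e-35 J·s

Compare to the minimum allowed value ℏ/2:
ℏ/2 = 5.273e-35 J·s

Since ΔxΔp = 2.061e-35 J·s < 5.273e-35 J·s = ℏ/2,
the measurement violates the uncertainty principle.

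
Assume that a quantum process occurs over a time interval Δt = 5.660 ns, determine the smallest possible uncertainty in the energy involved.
58.146 neV

Using the energy-time uncertainty principle:
ΔEΔt ≥ ℏ/2

The minimum uncertainty in energy is:
ΔE_min = ℏ/(2Δt)
ΔE_min = (1.055e-34 J·s) / (2 × 5.660e-09 s)
ΔE_min = 9.316e-27 J = 58.146 neV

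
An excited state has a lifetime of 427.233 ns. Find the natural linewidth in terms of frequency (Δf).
186.262 kHz

Using the energy-time uncertainty principle and E = hf:
ΔEΔt ≥ ℏ/2
hΔf·Δt ≥ ℏ/2

The minimum frequency uncertainty is:
Δf = ℏ/(2hτ) = 1/(4πτ)
Δf = 1/(4π × 4.272e-07 s)
Δf = 1.863e+05 Hz = 186.262 kHz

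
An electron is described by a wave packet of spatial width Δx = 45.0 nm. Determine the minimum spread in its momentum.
1.172 × 10^-27 kg·m/s

For a wave packet, the spatial width Δx and momentum spread Δp are related by the uncertainty principle:
ΔxΔp ≥ ℏ/2

The minimum momentum spread is:
Δp_min = ℏ/(2Δx)
Δp_min = (1.055e-34 J·s) / (2 × 4.500e-08 m)
Δp_min = 1.172e-27 kg·m/s

A wave packet cannot have both a well-defined position and well-defined momentum.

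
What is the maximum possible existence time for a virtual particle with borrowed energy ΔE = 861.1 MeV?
3.822 × 10^-25 s

Using the energy-time uncertainty principle:
ΔEΔt ≥ ℏ/2

For a virtual particle borrowing energy ΔE, the maximum lifetime is:
Δt_max = ℏ/(2ΔE)

Converting energy:
ΔE = 861.1 MeV = 1.380e-10 J

Δt_max = (1.055e-34 J·s) / (2 × 1.380e-10 J)
Δt_max = 3.822e-25 s = 3.822 × 10^-25 s

Virtual particles with higher borrowed energy exist for shorter times.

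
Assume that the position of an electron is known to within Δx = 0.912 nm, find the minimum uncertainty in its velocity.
63.469 km/s

Using the Heisenberg uncertainty principle and Δp = mΔv:
ΔxΔp ≥ ℏ/2
Δx(mΔv) ≥ ℏ/2

The minimum uncertainty in velocity is:
Δv_min = ℏ/(2mΔx)
Δv_min = (1.055e-34 J·s) / (2 × 9.109e-31 kg × 9.120e-10 m)
Δv_min = 6.347e+04 m/s = 63.469 km/s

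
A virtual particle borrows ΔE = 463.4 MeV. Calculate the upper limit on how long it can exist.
7.102 × 10^-25 s

Using the energy-time uncertainty principle:
ΔEΔt ≥ ℏ/2

For a virtual particle borrowing energy ΔE, the maximum lifetime is:
Δt_max = ℏ/(2ΔE)

Converting energy:
ΔE = 463.4 MeV = 7.424e-11 J

Δt_max = (1.055e-34 J·s) / (2 × 7.424e-11 J)
Δt_max = 7.102e-25 s = 7.102 × 10^-25 s

Virtual particles with higher borrowed energy exist for shorter times.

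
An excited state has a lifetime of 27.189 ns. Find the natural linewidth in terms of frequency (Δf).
2.927 MHz

Using the energy-time uncertainty principle and E = hf:
ΔEΔt ≥ ℏ/2
hΔf·Δt ≥ ℏ/2

The minimum frequency uncertainty is:
Δf = ℏ/(2hτ) = 1/(4πτ)
Δf = 1/(4π × 2.719e-08 s)
Δf = 2.927e+06 Hz = 2.927 MHz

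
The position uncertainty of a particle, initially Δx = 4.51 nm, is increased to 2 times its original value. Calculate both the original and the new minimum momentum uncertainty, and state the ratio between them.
Original Δp_min = 1.169 × 10^-26 kg·m/s; new Δp'_min = 5.846 × 10^-27 kg·m/s; ratio Δp'_min/Δp_min = 1/2.

From the uncertainty principle ΔxΔp ≥ ℏ/2, the minimum momentum uncertainty is Δp_min = ℏ/(2Δx).

Original (Δx = 4.51 nm = 4.510e-09 m):
Δp_min = (1.055e-34 J·s)/(2 × 4.510e-09 m) = 1.169e-26 kg·m/s

When Δx → 2Δx:
Δp'_min = ℏ/(2 × 2Δx) = (1/2) × ℏ/(2Δx) = (1/2) × Δp_min
Δp'_min = 1/2 × 1.169e-26 kg·m/s = 5.846e-27 kg·m/s

Since Δp_min ∝ 1/Δx, when Δx is increased to 2 times its original value, Δp_min decreases to 1/2 of its original value.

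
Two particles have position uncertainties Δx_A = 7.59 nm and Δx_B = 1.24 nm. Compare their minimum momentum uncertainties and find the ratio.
Particle B has the larger minimum momentum uncertainty, by a factor of 6.12.

For each particle, the minimum momentum uncertainty is Δp_min = ℏ/(2Δx):

Particle A: Δp_A = ℏ/(2×7.590e-09 m) = 6.947e-27 kg·m/s
Particle B: Δp_B = ℏ/(2×1.240e-09 m) = 4.252e-26 kg·m/s

Ratio: Δp_B/Δp_A = 6.12

Since Δp_min ∝ 1/Δx, the particle with smaller position uncertainty (B) has larger momentum uncertainty.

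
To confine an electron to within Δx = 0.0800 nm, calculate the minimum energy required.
1.488 eV

Localizing a particle requires giving it sufficient momentum uncertainty:

1. From uncertainty principle: Δp ≥ ℏ/(2Δx)
   Δp_min = (1.055e-34 J·s) / (2 × 8.000e-11 m)
   Δp_min = 6.591e-25 kg·m/s

2. This momentum uncertainty corresponds to kinetic energy:
   KE ≈ (Δp)²/(2m) = (6.591e-25)²/(2 × 9.109e-31 kg)
   KE = 2.384e-19 J = 1.488 eV

Tighter localization requires more energy.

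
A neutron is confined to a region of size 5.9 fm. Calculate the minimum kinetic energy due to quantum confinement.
148.817 keV

Using the uncertainty principle:

1. Position uncertainty: Δx ≈ 5.900e-15 m
2. Minimum momentum uncertainty: Δp = ℏ/(2Δx) = 8.937e-21 kg·m/s
3. Minimum kinetic energy:
   KE = (Δp)²/(2m) = (8.937e-21)²/(2 × 1.675e-27 kg)
   KE = 2.384e-14 J = 148.817 keV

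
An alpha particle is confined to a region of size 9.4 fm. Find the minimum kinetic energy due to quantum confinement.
14.778 keV

Using the uncertainty principle:

1. Position uncertainty: Δx ≈ 9.400e-15 m
2. Minimum momentum uncertainty: Δp = ℏ/(2Δx) = 5.609e-21 kg·m/s
3. Minimum kinetic energy:
   KE = (Δp)²/(2m) = (5.609e-21)²/(2 × 6.645e-27 kg)
   KE = 2.368e-15 J = 14.778 keV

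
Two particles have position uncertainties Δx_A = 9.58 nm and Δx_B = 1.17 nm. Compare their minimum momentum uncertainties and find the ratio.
Particle B has the larger minimum momentum uncertainty, by a factor of 8.19.

For each particle, the minimum momentum uncertainty is Δp_min = ℏ/(2Δx):

Particle A: Δp_A = ℏ/(2×9.580e-09 m) = 5.504e-27 kg·m/s
Particle B: Δp_B = ℏ/(2×1.170e-09 m) = 4.507e-26 kg·m/s

Ratio: Δp_B/Δp_A = 8.19

Since Δp_min ∝ 1/Δx, the particle with smaller position uncertainty (B) has larger momentum uncertainty.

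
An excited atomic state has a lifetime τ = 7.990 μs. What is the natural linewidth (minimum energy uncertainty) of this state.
41.190 peV

Using the energy-time uncertainty principle:
ΔEΔt ≥ ℏ/2

The lifetime τ represents the time uncertainty Δt.
The natural linewidth (minimum energy uncertainty) is:

ΔE = ℏ/(2τ)
ΔE = (1.055e-34 J·s) / (2 × 7.990e-06 s)
ΔE = 6.599e-30 J = 41.190 peV

This natural linewidth limits the precision of spectroscopic measurements.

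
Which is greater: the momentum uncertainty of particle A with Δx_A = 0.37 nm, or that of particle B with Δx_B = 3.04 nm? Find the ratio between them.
Particle A has the larger minimum momentum uncertainty, by a factor of 8.22.

For each particle, the minimum momentum uncertainty is Δp_min = ℏ/(2Δx):

Particle A: Δp_A = ℏ/(2×3.700e-10 m) = 1.425e-25 kg·m/s
Particle B: Δp_B = ℏ/(2×3.040e-09 m) = 1.734e-26 kg·m/s

Ratio: Δp_A/Δp_B = 8.22

Since Δp_min ∝ 1/Δx, the particle with smaller position uncertainty (A) has larger momentum uncertainty.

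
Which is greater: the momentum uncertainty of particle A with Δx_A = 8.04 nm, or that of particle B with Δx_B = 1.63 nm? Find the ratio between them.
Particle B has the larger minimum momentum uncertainty, by a factor of 4.93.

For each particle, the minimum momentum uncertainty is Δp_min = ℏ/(2Δx):

Particle A: Δp_A = ℏ/(2×8.040e-09 m) = 6.558e-27 kg·m/s
Particle B: Δp_B = ℏ/(2×1.630e-09 m) = 3.235e-26 kg·m/s

Ratio: Δp_B/Δp_A = 4.93

Since Δp_min ∝ 1/Δx, the particle with smaller position uncertainty (B) has larger momentum uncertainty.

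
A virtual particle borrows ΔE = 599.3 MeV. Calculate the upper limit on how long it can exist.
5.492 × 10^-25 s

Using the energy-time uncertainty principle:
ΔEΔt ≥ ℏ/2

For a virtual particle borrowing energy ΔE, the maximum lifetime is:
Δt_max = ℏ/(2ΔE)

Converting energy:
ΔE = 599.3 MeV = 9.602e-11 J

Δt_max = (1.055e-34 J·s) / (2 × 9.602e-11 J)
Δt_max = 5.492e-25 s = 5.492 × 10^-25 s

Virtual particles with higher borrowed energy exist for shorter times.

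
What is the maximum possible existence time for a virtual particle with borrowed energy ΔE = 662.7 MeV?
4.966 × 10^-25 s

Using the energy-time uncertainty principle:
ΔEΔt ≥ ℏ/2

For a virtual particle borrowing energy ΔE, the maximum lifetime is:
Δt_max = ℏ/(2ΔE)

Converting energy:
ΔE = 662.7 MeV = 1.062e-10 J

Δt_max = (1.055e-34 J·s) / (2 × 1.062e-10 J)
Δt_max = 4.966e-25 s = 4.966 × 10^-25 s

Virtual particles with higher borrowed energy exist for shorter times.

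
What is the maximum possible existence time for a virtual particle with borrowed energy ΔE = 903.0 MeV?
3.645 × 10^-25 s

Using the energy-time uncertainty principle:
ΔEΔt ≥ ℏ/2

For a virtual particle borrowing energy ΔE, the maximum lifetime is:
Δt_max = ℏ/(2ΔE)

Converting energy:
ΔE = 903.0 MeV = 1.447e-10 J

Δt_max = (1.055e-34 J·s) / (2 × 1.447e-10 J)
Δt_max = 3.645e-25 s = 3.645 × 10^-25 s

Virtual particles with higher borrowed energy exist for shorter times.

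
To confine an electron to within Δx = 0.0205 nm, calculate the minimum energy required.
22.665 eV

Localizing a particle requires giving it sufficient momentum uncertainty:

1. From uncertainty principle: Δp ≥ ℏ/(2Δx)
   Δp_min = (1.055e-34 J·s) / (2 × 2.050e-11 m)
   Δp_min = 2.572e-24 kg·m/s

2. This momentum uncertainty corresponds to kinetic energy:
   KE ≈ (Δp)²/(2m) = (2.572e-24)²/(2 × 9.109e-31 kg)
   KE = 3.631e-18 J = 22.665 eV

Tighter localization requires more energy.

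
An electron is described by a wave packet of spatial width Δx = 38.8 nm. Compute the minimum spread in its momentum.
1.359 × 10^-27 kg·m/s

For a wave packet, the spatial width Δx and momentum spread Δp are related by the uncertainty principle:
ΔxΔp ≥ ℏ/2

The minimum momentum spread is:
Δp_min = ℏ/(2Δx)
Δp_min = (1.055e-34 J·s) / (2 × 3.880e-08 m)
Δp_min = 1.359e-27 kg·m/s

A wave packet cannot have both a well-defined position and well-defined momentum.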